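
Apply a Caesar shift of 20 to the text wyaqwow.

qsukqiq

w(22): 22+20=42≡16 → q
y(24): 24+20=44≡18 → s
a(0): 0+20=20 → u
q(16): 16+20=36≡10 → k
w(22): 22+20=42≡16 → q
o(14): 14+20=34≡8 → i
w(22): 22+20=42≡16 → q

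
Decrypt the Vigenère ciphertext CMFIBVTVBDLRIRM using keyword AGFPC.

Repeat the key across the ciphertext: AGFPCAGFPCAGFPC
C(2)−A(0): 2 → C
M(12)−G(6): 6 → G
F(5)−F(5): 0 → A
I(8)−P(15): -7≡19 → T
B(1)−C(2): -1≡25 → Z
V(21)−A(0): 21 → V
T(19)−G(6): 13 → N
V(21)−F(5): 16 → Q
B(1)−P(15): -14≡12 → M
D(3)−C(2): 1 → B
L(11)−A(0): 11 → L
R(17)−G(6): 11 → L
I(8)−F(5): 3 → D
R(17)−P(15): 2 → C
M(12)−C(2): 10 → K

CGATZVNQMBLLDCK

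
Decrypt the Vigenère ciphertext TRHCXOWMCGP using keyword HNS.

MEPVKWPZKZC

Repeat the key across the ciphertext: HNSHNSHNSHN
T(19)−H(7): 12 → M
R(17)−N(13): 4 → E
H(7)−S(18): -11≡15 → P
C(2)−H(7): -5≡21 → V
X(23)−N(13): 10 → K
O(14)−S(18): -4≡22 → W
W(22)−H(7): 15 → P
M(12)−N(13): -1≡25 → Z
C(2)−S(18): -16≡10 → K
G(6)−H(7): -1≡25 → Z
P(15)−N(13): 2 → C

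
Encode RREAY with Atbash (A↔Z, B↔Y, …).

R(17) → I(8)
R(17) → I(8)
E(4) → V(21)
A(0) → Z(25)
Y(24) → B(1)

IIVZB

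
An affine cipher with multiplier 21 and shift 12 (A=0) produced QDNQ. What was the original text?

UHFU

The inverse of 21 mod 26 is 5, since 21·5=105≡1. Apply D(y)=5·(y−12) mod 26:
Q(16): 5·(16−12)=20 → U
D(3): 5·(3−12)=-45≡7 → H
N(13): 5·(13−12)=5 → F
Q(16): 5·(16−12)=20 → U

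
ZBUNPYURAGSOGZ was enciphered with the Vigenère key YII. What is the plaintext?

BTMPHQWJSIKGIR

Repeat the key across the ciphertext: YIIYIIYIIYIIYI
Z(25)−Y(24): 1 → B
B(1)−I(8): -7≡19 → T
U(20)−I(8): 12 → M
N(13)−Y(24): -11≡15 → P
P(15)−I(8): 7 → H
Y(24)−I(8): 16 → Q
U(20)−Y(24): -4≡22 → W
R(17)−I(8): 9 → J
A(0)−I(8): -8≡18 → S
G(6)−Y(24): -18≡8 → I
S(18)−I(8): 10 → K
O(14)−I(8): 6 → G
G(6)−Y(24): -18≡8 → I
Z(25)−I(8): 17 → R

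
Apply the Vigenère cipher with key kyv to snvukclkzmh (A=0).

clqeixviuwf

Repeat the key across the message: kyvkyvkyvky
s(18)+k(10): 28≡2 → c
n(13)+y(24): 37≡11 → l
v(21)+v(21): 42≡16 → q
u(20)+k(10): 30≡4 → e
k(10)+y(24): 34≡8 → i
c(2)+v(21): 23 → x
l(11)+k(10): 21 → v
k(10)+y(24): 34≡8 → i
z(25)+v(21): 46≡20 → u
m(12)+k(10): 22 → w
h(7)+y(24): 31≡5 → f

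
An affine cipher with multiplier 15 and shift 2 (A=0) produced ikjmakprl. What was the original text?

The inverse of 15 mod 26 is 7, since 15·7=105≡1. Apply D(y)=7·(y−2) mod 26:
i(8): 7·(8−2)=42≡16 → q
k(10): 7·(10−2)=56≡4 → e
j(9): 7·(9−2)=49≡23 → x
m(12): 7·(12−2)=70≡18 → s
a(0): 7·(0−2)=-14≡12 → m
k(10): 7·(10−2)=56≡4 → e
p(15): 7·(15−2)=91≡13 → n
r(17): 7·(17−2)=105≡1 → b
l(11): 7·(11−2)=63≡11 → l

qexsmenbl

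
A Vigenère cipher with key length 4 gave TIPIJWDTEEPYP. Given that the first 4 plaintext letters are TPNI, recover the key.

Subtract each crib letter from the matching ciphertext letter (mod 26):
T(19)−T(19)=0 → A
I(8)−P(15)=-7≡19 → T
P(15)−N(13)=2 → C
I(8)−I(8)=0 → A

ATCA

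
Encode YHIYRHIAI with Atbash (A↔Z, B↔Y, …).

Y(24) → B(1)
H(7) → S(18)
I(8) → R(17)
Y(24) → B(1)
R(17) → I(8)
H(7) → S(18)
I(8) → R(17)
A(0) → Z(25)
I(8) → R(17)

BSRBISRZR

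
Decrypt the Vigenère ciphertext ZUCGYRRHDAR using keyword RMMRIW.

IIQPQVAVRJJ

Repeat the key across the ciphertext: RMMRIWRMMRI
Z(25)−R(17): 8 → I
U(20)−M(12): 8 → I
C(2)−M(12): -10≡16 → Q
G(6)−R(17): -11≡15 → P
Y(24)−I(8): 16 → Q
R(17)−W(22): -5≡21 → V
R(17)−R(17): 0 → A
H(7)−M(12): -5≡21 → V
D(3)−M(12): -9≡17 → R
A(0)−R(17): -17≡9 → J
R(17)−I(8): 9 → J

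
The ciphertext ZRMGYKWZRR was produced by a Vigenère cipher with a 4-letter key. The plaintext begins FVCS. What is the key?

Subtract each crib letter from the matching ciphertext letter (mod 26):
Z(25)−F(5)=20 → U
R(17)−V(21)=-4≡22 → W
M(12)−C(2)=10 → K
G(6)−S(18)=-12≡14 → O

UWKO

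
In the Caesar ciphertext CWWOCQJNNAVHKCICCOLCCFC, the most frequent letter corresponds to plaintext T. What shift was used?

9

The most frequent ciphertext letter is C (appears 8 times).
C is position 2; T is position 19.
Shift = -17≡9.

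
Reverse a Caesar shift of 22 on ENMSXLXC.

E(4): 4−22=-18≡8 → I
N(13): 13−22=-9≡17 → R
M(12): 12−22=-10≡16 → Q
S(18): 18−22=-4≡22 → W
X(23): 23−22=1 → B
L(11): 11−22=-11≡15 → P
X(23): 23−22=1 → B
C(2): 2−22=-20≡6 → G

IRQWBPBG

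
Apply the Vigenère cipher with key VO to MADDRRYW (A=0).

HOYRMFTK

Repeat the key across the message: VOVOVOVO
M(12)+V(21): 33≡7 → H
A(0)+O(14): 14 → O
D(3)+V(21): 24 → Y
D(3)+O(14): 17 → R
R(17)+V(21): 38≡12 → M
R(17)+O(14): 31≡5 → F
Y(24)+V(21): 45≡19 → T
W(22)+O(14): 36≡10 → K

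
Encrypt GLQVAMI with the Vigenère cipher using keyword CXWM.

Repeat the key across the message: CXWMCXW
G(6)+C(2): 8 → I
L(11)+X(23): 34≡8 → I
Q(16)+W(22): 38≡12 → M
V(21)+M(12): 33≡7 → H
A(0)+C(2): 2 → C
M(12)+X(23): 35≡9 → J
I(8)+W(22): 30≡4 → E

IIMHCJE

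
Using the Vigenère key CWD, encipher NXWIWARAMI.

PTZKSDTWPK

Repeat the key across the message: CWDCWDCWDC
N(13)+C(2): 15 → P
X(23)+W(22): 45≡19 → T
W(22)+D(3): 25 → Z
I(8)+C(2): 10 → K
W(22)+W(22): 44≡18 → S
A(0)+D(3): 3 → D
R(17)+C(2): 19 → T
A(0)+W(22): 22 → W
M(12)+D(3): 15 → P
I(8)+C(2): 10 → K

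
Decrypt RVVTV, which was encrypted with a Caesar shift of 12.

R(17): 17−12=5 → F
V(21): 21−12=9 → J
V(21): 21−12=9 → J
T(19): 19−12=7 → H
V(21): 21−12=9 → J

FJJHJ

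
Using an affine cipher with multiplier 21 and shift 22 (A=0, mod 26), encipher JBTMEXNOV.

DRFOCLJEV

J(9): 21·9+22=211≡3 → D
B(1): 21·1+22=43≡17 → R
T(19): 21·19+22=421≡5 → F
M(12): 21·12+22=274≡14 → O
E(4): 21·4+22=106≡2 → C
X(23): 21·23+22=505≡11 → L
N(13): 21·13+22=295≡9 → J
O(14): 21·14+22=316≡4 → E
V(21): 21·21+22=463≡21 → V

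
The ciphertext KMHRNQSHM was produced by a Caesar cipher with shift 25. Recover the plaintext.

K(10): 10−25=-15≡11 → L
M(12): 12−25=-13≡13 → N
H(7): 7−25=-18≡8 → I
R(17): 17−25=-8≡18 → S
N(13): 13−25=-12≡14 → O
Q(16): 16−25=-9≡17 → R
S(18): 18−25=-7≡19 → T
H(7): 7−25=-18≡8 → I
M(12): 12−25=-13≡13 → N

LNISORTIN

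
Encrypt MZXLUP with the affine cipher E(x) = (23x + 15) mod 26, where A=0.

FSYIHW

M(12): 23·12+15=291≡5 → F
Z(25): 23·25+15=590≡18 → S
X(23): 23·23+15=544≡24 → Y
L(11): 23·11+15=268≡8 → I
U(20): 23·20+15=475≡7 → H
P(15): 23·15+15=360≡22 → W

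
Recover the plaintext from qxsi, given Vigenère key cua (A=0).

Repeat the key across the ciphertext: cuac
q(16)−c(2): 14 → o
x(23)−u(20): 3 → d
s(18)−a(0): 18 → s
i(8)−c(2): 6 → g

odsg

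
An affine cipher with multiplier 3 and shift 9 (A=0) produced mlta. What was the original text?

bsmx

The inverse of 3 mod 26 is 9, since 3·9=27≡1. Apply D(y)=9·(y−9) mod 26:
m(12): 9·(12−9)=27≡1 → b
l(11): 9·(11−9)=18 → s
t(19): 9·(19−9)=90≡12 → m
a(0): 9·(0−9)=-81≡23 → x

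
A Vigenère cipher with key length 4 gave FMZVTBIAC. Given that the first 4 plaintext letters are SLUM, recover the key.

Subtract each crib letter from the matching ciphertext letter (mod 26):
F(5)−S(18)=-13≡13 → N
M(12)−L(11)=1 → B
Z(25)−U(20)=5 → F
V(21)−M(12)=9 → J

NBFJ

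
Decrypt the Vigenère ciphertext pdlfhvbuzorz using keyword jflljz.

gyauywspodia

Repeat the key across the ciphertext: jflljzjflljz
p(15)−j(9): 6 → g
d(3)−f(5): -2≡24 → y
l(11)−l(11): 0 → a
f(5)−l(11): -6≡20 → u
h(7)−j(9): -2≡24 → y
v(21)−z(25): -4≡22 → w
b(1)−j(9): -8≡18 → s
u(20)−f(5): 15 → p
z(25)−l(11): 14 → o
o(14)−l(11): 3 → d
r(17)−j(9): 8 → i
z(25)−z(25): 0 → a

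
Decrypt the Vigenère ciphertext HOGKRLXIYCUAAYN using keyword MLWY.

Repeat the key across the ciphertext: MLWYMLWYMLWYMLW
H(7)−M(12): -5≡21 → V
O(14)−L(11): 3 → D
G(6)−W(22): -16≡10 → K
K(10)−Y(24): -14≡12 → M
R(17)−M(12): 5 → F
L(11)−L(11): 0 → A
X(23)−W(22): 1 → B
I(8)−Y(24): -16≡10 → K
Y(24)−M(12): 12 → M
C(2)−L(11): -9≡17 → R
U(20)−W(22): -2≡24 → Y
A(0)−Y(24): -24≡2 → C
A(0)−M(12): -12≡14 → O
Y(24)−L(11): 13 → N
N(13)−W(22): -9≡17 → R

VDKMFABKMRYCONR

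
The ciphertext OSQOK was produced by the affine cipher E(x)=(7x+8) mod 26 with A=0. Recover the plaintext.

MUQME

The inverse of 7 mod 26 is 15, since 7·15=105≡1. Apply D(y)=15·(y−8) mod 26:
O(14): 15·(14−8)=90≡12 → M
S(18): 15·(18−8)=150≡20 → U
Q(16): 15·(16−8)=120≡16 → Q
O(14): 15·(14−8)=90≡12 → M
K(10): 15·(10−8)=30≡4 → E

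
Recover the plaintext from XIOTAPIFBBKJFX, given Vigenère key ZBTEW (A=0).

Repeat the key across the ciphertext: ZBTEWZBTEWZBTE
X(23)−Z(25): -2≡24 → Y
I(8)−B(1): 7 → H
O(14)−T(19): -5≡21 → V
T(19)−E(4): 15 → P
A(0)−W(22): -22≡4 → E
P(15)−Z(25): -10≡16 → Q
I(8)−B(1): 7 → H
F(5)−T(19): -14≡12 → M
B(1)−E(4): -3≡23 → X
B(1)−W(22): -21≡5 → F
K(10)−Z(25): -15≡11 → L
J(9)−B(1): 8 → I
F(5)−T(19): -14≡12 → M
X(23)−E(4): 19 → T

YHVPEQHMXFLIMT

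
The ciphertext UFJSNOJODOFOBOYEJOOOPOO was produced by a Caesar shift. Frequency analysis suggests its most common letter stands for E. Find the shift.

The most frequent ciphertext letter is O (appears 10 times).
O is position 14; E is position 4.
Shift = 10.

10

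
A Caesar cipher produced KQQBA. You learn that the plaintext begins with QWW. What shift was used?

From the crib: K(10)−Q(16)=-6≡20, so the shift is 20.

20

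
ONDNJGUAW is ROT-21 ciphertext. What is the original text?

O(14): 14−21=-7≡19 → T
N(13): 13−21=-8≡18 → S
D(3): 3−21=-18≡8 → I
N(13): 13−21=-8≡18 → S
J(9): 9−21=-12≡14 → O
G(6): 6−21=-15≡11 → L
U(20): 20−21=-1≡25 → Z
A(0): 0−21=-21≡5 → F
W(22): 22−21=1 → B

TSISOLZFB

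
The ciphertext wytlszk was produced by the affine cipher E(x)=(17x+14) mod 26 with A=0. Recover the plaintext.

The inverse of 17 mod 26 is 23, since 17·23=391≡1. Apply D(y)=23·(y−14) mod 26:
w(22): 23·(22−14)=184≡2 → c
y(24): 23·(24−14)=230≡22 → w
t(19): 23·(19−14)=115≡11 → l
l(11): 23·(11−14)=-69≡9 → j
s(18): 23·(18−14)=92≡14 → o
z(25): 23·(25−14)=253≡19 → t
k(10): 23·(10−14)=-92≡12 → m

cwljotm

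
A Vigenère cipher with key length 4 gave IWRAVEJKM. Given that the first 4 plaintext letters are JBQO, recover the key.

Subtract each crib letter from the matching ciphertext letter (mod 26):
I(8)−J(9)=-1≡25 → Z
W(22)−B(1)=21 → V
R(17)−Q(16)=1 → B
A(0)−O(14)=-14≡12 → M

ZVBM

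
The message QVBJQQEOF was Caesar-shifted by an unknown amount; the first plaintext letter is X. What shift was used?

From the crib: Q(16)−X(23)=-7≡19, so the shift is 19.

19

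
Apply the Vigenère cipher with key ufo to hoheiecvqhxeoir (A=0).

Repeat the key across the message: ufoufoufoufoufo
h(7)+u(20): 27≡1 → b
o(14)+f(5): 19 → t
h(7)+o(14): 21 → v
e(4)+u(20): 24 → y
i(8)+f(5): 13 → n
e(4)+o(14): 18 → s
c(2)+u(20): 22 → w
v(21)+f(5): 26≡0 → a
q(16)+o(14): 30≡4 → e
h(7)+u(20): 27≡1 → b
x(23)+f(5): 28≡2 → c
e(4)+o(14): 18 → s
o(14)+u(20): 34≡8 → i
i(8)+f(5): 13 → n
r(17)+o(14): 31≡5 → f

btvynswaebcsinf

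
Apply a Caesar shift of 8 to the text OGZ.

O(14): 14+8=22 → W
G(6): 6+8=14 → O
Z(25): 25+8=33≡7 → H

WOH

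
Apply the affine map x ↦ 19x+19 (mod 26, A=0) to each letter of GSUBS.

DXJMX

G(6): 19·6+19=133≡3 → D
S(18): 19·18+19=361≡23 → X
U(20): 19·20+19=399≡9 → J
B(1): 19·1+19=38≡12 → M
S(18): 19·18+19=361≡23 → X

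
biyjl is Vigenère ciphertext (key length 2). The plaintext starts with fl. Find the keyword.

Subtract each crib letter from the matching ciphertext letter (mod 26):
b(1)−f(5)=-4≡22 → w
i(8)−l(11)=-3≡23 → x

wx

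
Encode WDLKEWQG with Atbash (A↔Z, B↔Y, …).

W(22) → D(3)
D(3) → W(22)
L(11) → O(14)
K(10) → P(15)
E(4) → V(21)
W(22) → D(3)
Q(16) → J(9)
G(6) → T(19)

DWOPVDJT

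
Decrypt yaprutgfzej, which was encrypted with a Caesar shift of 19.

y(24): 24−19=5 → f
a(0): 0−19=-19≡7 → h
p(15): 15−19=-4≡22 → w
r(17): 17−19=-2≡24 → y
u(20): 20−19=1 → b
t(19): 19−19=0 → a
g(6): 6−19=-13≡13 → n
f(5): 5−19=-14≡12 → m
z(25): 25−19=6 → g
e(4): 4−19=-15≡11 → l
j(9): 9−19=-10≡16 → q

fhwybanmglq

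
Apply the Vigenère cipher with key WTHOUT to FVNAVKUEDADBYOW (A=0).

BOUOPDQXKOXUUHD

Repeat the key across the message: WTHOUTWTHOUTWTH
F(5)+W(22): 27≡1 → B
V(21)+T(19): 40≡14 → O
N(13)+H(7): 20 → U
A(0)+O(14): 14 → O
V(21)+U(20): 41≡15 → P
K(10)+T(19): 29≡3 → D
U(20)+W(22): 42≡16 → Q
E(4)+T(19): 23 → X
D(3)+H(7): 10 → K
A(0)+O(14): 14 → O
D(3)+U(20): 23 → X
B(1)+T(19): 20 → U
Y(24)+W(22): 46≡20 → U
O(14)+T(19): 33≡7 → H
W(22)+H(7): 29≡3 → D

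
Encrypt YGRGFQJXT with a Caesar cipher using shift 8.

GOZONYRFB

Y(24): 24+8=32≡6 → G
G(6): 6+8=14 → O
R(17): 17+8=25 → Z
G(6): 6+8=14 → O
F(5): 5+8=13 → N
Q(16): 16+8=24 → Y
J(9): 9+8=17 → R
X(23): 23+8=31≡5 → F
T(19): 19+8=27≡1 → B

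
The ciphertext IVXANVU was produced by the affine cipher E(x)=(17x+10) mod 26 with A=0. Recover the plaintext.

GTNERTW

The inverse of 17 mod 26 is 23, since 17·23=391≡1. Apply D(y)=23·(y−10) mod 26:
I(8): 23·(8−10)=-46≡6 → G
V(21): 23·(21−10)=253≡19 → T
X(23): 23·(23−10)=299≡13 → N
A(0): 23·(0−10)=-230≡4 → E
N(13): 23·(13−10)=69≡17 → R
V(21): 23·(21−10)=253≡19 → T
U(20): 23·(20−10)=230≡22 → W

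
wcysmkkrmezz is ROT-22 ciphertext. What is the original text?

w(22): 22−22=0 → a
c(2): 2−22=-20≡6 → g
y(24): 24−22=2 → c
s(18): 18−22=-4≡22 → w
m(12): 12−22=-10≡16 → q
k(10): 10−22=-12≡14 → o
k(10): 10−22=-12≡14 → o
r(17): 17−22=-5≡21 → v
m(12): 12−22=-10≡16 → q
e(4): 4−22=-18≡8 → i
z(25): 25−22=3 → d
z(25): 25−22=3 → d

agcwqoovqidd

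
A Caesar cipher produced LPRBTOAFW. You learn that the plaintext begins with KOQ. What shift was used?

From the crib: L(11)−K(10)=1, so the shift is 1.

1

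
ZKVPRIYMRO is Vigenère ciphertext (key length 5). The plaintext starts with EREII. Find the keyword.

VTRHJ

Subtract each crib letter from the matching ciphertext letter (mod 26):
Z(25)−E(4)=21 → V
K(10)−R(17)=-7≡19 → T
V(21)−E(4)=17 → R
P(15)−I(8)=7 → H
R(17)−I(8)=9 → J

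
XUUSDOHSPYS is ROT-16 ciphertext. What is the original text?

HEECNYRCZIC

X(23): 23−16=7 → H
U(20): 20−16=4 → E
U(20): 20−16=4 → E
S(18): 18−16=2 → C
D(3): 3−16=-13≡13 → N
O(14): 14−16=-2≡24 → Y
H(7): 7−16=-9≡17 → R
S(18): 18−16=2 → C
P(15): 15−16=-1≡25 → Z
Y(24): 24−16=8 → I
S(18): 18−16=2 → C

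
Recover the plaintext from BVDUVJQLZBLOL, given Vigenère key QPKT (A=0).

Repeat the key across the ciphertext: QPKTQPKTQPKTQ
B(1)−Q(16): -15≡11 → L
V(21)−P(15): 6 → G
D(3)−K(10): -7≡19 → T
U(20)−T(19): 1 → B
V(21)−Q(16): 5 → F
J(9)−P(15): -6≡20 → U
Q(16)−K(10): 6 → G
L(11)−T(19): -8≡18 → S
Z(25)−Q(16): 9 → J
B(1)−P(15): -14≡12 → M
L(11)−K(10): 1 → B
O(14)−T(19): -5≡21 → V
L(11)−Q(16): -5≡21 → V

LGTBFUGSJMBVV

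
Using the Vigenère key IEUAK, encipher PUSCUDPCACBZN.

Repeat the key across the message: IEUAKIEUAKIEU
P(15)+I(8): 23 → X
U(20)+E(4): 24 → Y
S(18)+U(20): 38≡12 → M
C(2)+A(0): 2 → C
U(20)+K(10): 30≡4 → E
D(3)+I(8): 11 → L
P(15)+E(4): 19 → T
C(2)+U(20): 22 → W
A(0)+A(0): 0 → A
C(2)+K(10): 12 → M
B(1)+I(8): 9 → J
Z(25)+E(4): 29≡3 → D
N(13)+U(20): 33≡7 → H

XYMCELTWAMJDH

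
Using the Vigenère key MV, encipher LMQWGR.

Repeat the key across the message: MVMVMV
L(11)+M(12): 23 → X
M(12)+V(21): 33≡7 → H
Q(16)+M(12): 28≡2 → C
W(22)+V(21): 43≡17 → R
G(6)+M(12): 18 → S
R(17)+V(21): 38≡12 → M

XHCRSM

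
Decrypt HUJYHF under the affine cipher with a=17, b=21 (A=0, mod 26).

The inverse of 17 mod 26 is 23, since 17·23=391≡1. Apply D(y)=23·(y−21) mod 26:
H(7): 23·(7−21)=-322≡16 → Q
U(20): 23·(20−21)=-23≡3 → D
J(9): 23·(9−21)=-276≡10 → K
Y(24): 23·(24−21)=69≡17 → R
H(7): 23·(7−21)=-322≡16 → Q
F(5): 23·(5−21)=-368≡22 → W

QDKRQW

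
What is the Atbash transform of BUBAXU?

B(1) → Y(24)
U(20) → F(5)
B(1) → Y(24)
A(0) → Z(25)
X(23) → C(2)
U(20) → F(5)

YFYZCF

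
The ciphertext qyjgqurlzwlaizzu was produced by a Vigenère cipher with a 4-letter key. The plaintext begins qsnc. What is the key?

agwe

Subtract each crib letter from the matching ciphertext letter (mod 26):
q(16)−q(16)=0 → a
y(24)−s(18)=6 → g
j(9)−n(13)=-4≡22 → w
g(6)−c(2)=4 → e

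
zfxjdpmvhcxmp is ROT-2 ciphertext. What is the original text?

z(25): 25−2=23 → x
f(5): 5−2=3 → d
x(23): 23−2=21 → v
j(9): 9−2=7 → h
d(3): 3−2=1 → b
p(15): 15−2=13 → n
m(12): 12−2=10 → k
v(21): 21−2=19 → t
h(7): 7−2=5 → f
c(2): 2−2=0 → a
x(23): 23−2=21 → v
m(12): 12−2=10 → k
p(15): 15−2=13 → n

xdvhbnktfavkn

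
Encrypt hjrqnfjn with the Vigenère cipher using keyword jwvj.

qfmzwbew

Repeat the key across the message: jwvjjwvj
h(7)+j(9): 16 → q
j(9)+w(22): 31≡5 → f
r(17)+v(21): 38≡12 → m
q(16)+j(9): 25 → z
n(13)+j(9): 22 → w
f(5)+w(22): 27≡1 → b
j(9)+v(21): 30≡4 → e
n(13)+j(9): 22 → w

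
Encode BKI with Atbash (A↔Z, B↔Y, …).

YPR

B(1) → Y(24)
K(10) → P(15)
I(8) → R(17)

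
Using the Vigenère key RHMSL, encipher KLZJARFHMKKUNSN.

BSLBLIMTEVBBZKY

Repeat the key across the message: RHMSLRHMSLRHMSL
K(10)+R(17): 27≡1 → B
L(11)+H(7): 18 → S
Z(25)+M(12): 37≡11 → L
J(9)+S(18): 27≡1 → B
A(0)+L(11): 11 → L
R(17)+R(17): 34≡8 → I
F(5)+H(7): 12 → M
H(7)+M(12): 19 → T
M(12)+S(18): 30≡4 → E
K(10)+L(11): 21 → V
K(10)+R(17): 27≡1 → B
U(20)+H(7): 27≡1 → B
N(13)+M(12): 25 → Z
S(18)+S(18): 36≡10 → K
N(13)+L(11): 24 → Y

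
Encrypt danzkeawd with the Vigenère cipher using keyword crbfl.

froevgrxi

Repeat the key across the message: crbflcrbf
d(3)+c(2): 5 → f
a(0)+r(17): 17 → r
n(13)+b(1): 14 → o
z(25)+f(5): 30≡4 → e
k(10)+l(11): 21 → v
e(4)+c(2): 6 → g
a(0)+r(17): 17 → r
w(22)+b(1): 23 → x
d(3)+f(5): 8 → i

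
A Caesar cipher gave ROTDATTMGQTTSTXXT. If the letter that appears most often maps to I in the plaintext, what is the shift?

11

The most frequent ciphertext letter is T (appears 7 times).
T is position 19; I is position 8.
Shift = 11.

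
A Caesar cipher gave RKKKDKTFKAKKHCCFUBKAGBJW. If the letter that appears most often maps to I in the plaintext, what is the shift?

The most frequent ciphertext letter is K (appears 8 times).
K is position 10; I is position 8.
Shift = 2.

2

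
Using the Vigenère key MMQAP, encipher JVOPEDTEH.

Repeat the key across the message: MMQAPMMQA
J(9)+M(12): 21 → V
V(21)+M(12): 33≡7 → H
O(14)+Q(16): 30≡4 → E
P(15)+A(0): 15 → P
E(4)+P(15): 19 → T
D(3)+M(12): 15 → P
T(19)+M(12): 31≡5 → F
E(4)+Q(16): 20 → U
H(7)+A(0): 7 → H

VHEPTPFUH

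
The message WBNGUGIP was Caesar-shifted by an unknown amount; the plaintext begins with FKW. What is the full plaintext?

From the crib: W(22)−F(5)=17, so the shift is 17.
Subtract 17 from each ciphertext letter:
W(22): 22−17=5 → F
B(1): 1−17=-16≡10 → K
N(13): 13−17=-4≡22 → W
G(6): 6−17=-11≡15 → P
U(20): 20−17=3 → D
G(6): 6−17=-11≡15 → P
I(8): 8−17=-9≡17 → R
P(15): 15−17=-2≡24 → Y

FKWPDPRY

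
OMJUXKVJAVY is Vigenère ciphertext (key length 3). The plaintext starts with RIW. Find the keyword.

Subtract each crib letter from the matching ciphertext letter (mod 26):
O(14)−R(17)=-3≡23 → X
M(12)−I(8)=4 → E
J(9)−W(22)=-13≡13 → N

XEN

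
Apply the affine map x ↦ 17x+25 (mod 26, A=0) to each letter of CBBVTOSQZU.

HQQSKDTLIB

C(2): 17·2+25=59≡7 → H
B(1): 17·1+25=42≡16 → Q
B(1): 17·1+25=42≡16 → Q
V(21): 17·21+25=382≡18 → S
T(19): 17·19+25=348≡10 → K
O(14): 17·14+25=263≡3 → D
S(18): 17·18+25=331≡19 → T
Q(16): 17·16+25=297≡11 → L
Z(25): 17·25+25=450≡8 → I
U(20): 17·20+25=365≡1 → B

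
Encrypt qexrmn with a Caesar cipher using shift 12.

cqjdyz

q(16): 16+12=28≡2 → c
e(4): 4+12=16 → q
x(23): 23+12=35≡9 → j
r(17): 17+12=29≡3 → d
m(12): 12+12=24 → y
n(13): 13+12=25 → z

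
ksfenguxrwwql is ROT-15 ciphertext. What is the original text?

k(10): 10−15=-5≡21 → v
s(18): 18−15=3 → d
f(5): 5−15=-10≡16 → q
e(4): 4−15=-11≡15 → p
n(13): 13−15=-2≡24 → y
g(6): 6−15=-9≡17 → r
u(20): 20−15=5 → f
x(23): 23−15=8 → i
r(17): 17−15=2 → c
w(22): 22−15=7 → h
w(22): 22−15=7 → h
q(16): 16−15=1 → b
l(11): 11−15=-4≡22 → w

vdqpyrfichhbw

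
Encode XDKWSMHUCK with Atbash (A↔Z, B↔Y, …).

CWPDHNSFXP

X(23) → C(2)
D(3) → W(22)
K(10) → P(15)
W(22) → D(3)
S(18) → H(7)
M(12) → N(13)
H(7) → S(18)
U(20) → F(5)
C(2) → X(23)
K(10) → P(15)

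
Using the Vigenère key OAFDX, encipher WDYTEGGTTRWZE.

KDDWBUGYWOKZJ

Repeat the key across the message: OAFDXOAFDXOAF
W(22)+O(14): 36≡10 → K
D(3)+A(0): 3 → D
Y(24)+F(5): 29≡3 → D
T(19)+D(3): 22 → W
E(4)+X(23): 27≡1 → B
G(6)+O(14): 20 → U
G(6)+A(0): 6 → G
T(19)+F(5): 24 → Y
T(19)+D(3): 22 → W
R(17)+X(23): 40≡14 → O
W(22)+O(14): 36≡10 → K
Z(25)+A(0): 25 → Z
E(4)+F(5): 9 → J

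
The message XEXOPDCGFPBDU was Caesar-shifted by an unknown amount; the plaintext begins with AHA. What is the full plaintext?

AHARSGFJISEGX

From the crib: X(23)−A(0)=23, so the shift is 23.
Subtract 23 from each ciphertext letter:
X(23): 23−23=0 → A
E(4): 4−23=-19≡7 → H
X(23): 23−23=0 → A
O(14): 14−23=-9≡17 → R
P(15): 15−23=-8≡18 → S
D(3): 3−23=-20≡6 → G
C(2): 2−23=-21≡5 → F
G(6): 6−23=-17≡9 → J
F(5): 5−23=-18≡8 → I
P(15): 15−23=-8≡18 → S
B(1): 1−23=-22≡4 → E
D(3): 3−23=-20≡6 → G
U(20): 20−23=-3≡23 → X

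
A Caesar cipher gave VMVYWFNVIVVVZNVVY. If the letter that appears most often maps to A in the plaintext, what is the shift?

The most frequent ciphertext letter is V (appears 8 times).
V is position 21; A is position 0.
Shift = 21.

21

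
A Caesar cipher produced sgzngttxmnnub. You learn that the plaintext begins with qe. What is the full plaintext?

From the crib: s(18)−q(16)=2, so the shift is 2.
Subtract 2 from each ciphertext letter:
s(18): 18−2=16 → q
g(6): 6−2=4 → e
z(25): 25−2=23 → x
n(13): 13−2=11 → l
g(6): 6−2=4 → e
t(19): 19−2=17 → r
t(19): 19−2=17 → r
x(23): 23−2=21 → v
m(12): 12−2=10 → k
n(13): 13−2=11 → l
n(13): 13−2=11 → l
u(20): 20−2=18 → s
b(1): 1−2=-1≡25 → z

qexlerrvkllsz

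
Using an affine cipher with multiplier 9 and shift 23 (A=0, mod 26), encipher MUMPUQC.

BVBCVLP

M(12): 9·12+23=131≡1 → B
U(20): 9·20+23=203≡21 → V
M(12): 9·12+23=131≡1 → B
P(15): 9·15+23=158≡2 → C
U(20): 9·20+23=203≡21 → V
Q(16): 9·16+23=167≡11 → L
C(2): 9·2+23=41≡15 → P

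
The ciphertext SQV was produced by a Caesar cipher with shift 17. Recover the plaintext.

BZE

S(18): 18−17=1 → B
Q(16): 16−17=-1≡25 → Z
V(21): 21−17=4 → E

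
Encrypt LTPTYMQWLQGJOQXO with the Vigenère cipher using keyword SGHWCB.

DZWPANICSMIKGWEK

Repeat the key across the message: SGHWCBSGHWCBSGHW
L(11)+S(18): 29≡3 → D
T(19)+G(6): 25 → Z
P(15)+H(7): 22 → W
T(19)+W(22): 41≡15 → P
Y(24)+C(2): 26≡0 → A
M(12)+B(1): 13 → N
Q(16)+S(18): 34≡8 → I
W(22)+G(6): 28≡2 → C
L(11)+H(7): 18 → S
Q(16)+W(22): 38≡12 → M
G(6)+C(2): 8 → I
J(9)+B(1): 10 → K
O(14)+S(18): 32≡6 → G
Q(16)+G(6): 22 → W
X(23)+H(7): 30≡4 → E
O(14)+W(22): 36≡10 → K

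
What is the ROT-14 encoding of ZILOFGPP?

Z(25): 25+14=39≡13 → N
I(8): 8+14=22 → W
L(11): 11+14=25 → Z
O(14): 14+14=28≡2 → C
F(5): 5+14=19 → T
G(6): 6+14=20 → U
P(15): 15+14=29≡3 → D
P(15): 15+14=29≡3 → D

NWZCTUDD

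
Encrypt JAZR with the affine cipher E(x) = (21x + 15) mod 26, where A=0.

WPUI

J(9): 21·9+15=204≡22 → W
A(0): 21·0+15=15 → P
Z(25): 21·25+15=540≡20 → U
R(17): 21·17+15=372≡8 → I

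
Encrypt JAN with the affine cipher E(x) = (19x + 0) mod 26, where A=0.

J(9): 19·9+0=171≡15 → P
A(0): 19·0+0=0 → A
N(13): 19·13+0=247≡13 → N

PAN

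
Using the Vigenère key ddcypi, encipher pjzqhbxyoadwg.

Repeat the key across the message: ddcypiddcypid
p(15)+d(3): 18 → s
j(9)+d(3): 12 → m
z(25)+c(2): 27≡1 → b
q(16)+y(24): 40≡14 → o
h(7)+p(15): 22 → w
b(1)+i(8): 9 → j
x(23)+d(3): 26≡0 → a
y(24)+d(3): 27≡1 → b
o(14)+c(2): 16 → q
a(0)+y(24): 24 → y
d(3)+p(15): 18 → s
w(22)+i(8): 30≡4 → e
g(6)+d(3): 9 → j

smbowjabqysej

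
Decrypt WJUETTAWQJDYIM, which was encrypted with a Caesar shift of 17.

FSDNCCJFZSMHRV

W(22): 22−17=5 → F
J(9): 9−17=-8≡18 → S
U(20): 20−17=3 → D
E(4): 4−17=-13≡13 → N
T(19): 19−17=2 → C
T(19): 19−17=2 → C
A(0): 0−17=-17≡9 → J
W(22): 22−17=5 → F
Q(16): 16−17=-1≡25 → Z
J(9): 9−17=-8≡18 → S
D(3): 3−17=-14≡12 → M
Y(24): 24−17=7 → H
I(8): 8−17=-9≡17 → R
M(12): 12−17=-5≡21 → V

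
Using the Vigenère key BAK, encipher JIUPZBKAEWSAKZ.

Repeat the key across the message: BAKBAKBAKBAKBA
J(9)+B(1): 10 → K
I(8)+A(0): 8 → I
U(20)+K(10): 30≡4 → E
P(15)+B(1): 16 → Q
Z(25)+A(0): 25 → Z
B(1)+K(10): 11 → L
K(10)+B(1): 11 → L
A(0)+A(0): 0 → A
E(4)+K(10): 14 → O
W(22)+B(1): 23 → X
S(18)+A(0): 18 → S
A(0)+K(10): 10 → K
K(10)+B(1): 11 → L
Z(25)+A(0): 25 → Z

KIEQZLLAOXSKLZ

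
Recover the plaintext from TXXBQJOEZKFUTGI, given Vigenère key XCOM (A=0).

Repeat the key across the ciphertext: XCOMXCOMXCOMXCO
T(19)−X(23): -4≡22 → W
X(23)−C(2): 21 → V
X(23)−O(14): 9 → J
B(1)−M(12): -11≡15 → P
Q(16)−X(23): -7≡19 → T
J(9)−C(2): 7 → H
O(14)−O(14): 0 → A
E(4)−M(12): -8≡18 → S
Z(25)−X(23): 2 → C
K(10)−C(2): 8 → I
F(5)−O(14): -9≡17 → R
U(20)−M(12): 8 → I
T(19)−X(23): -4≡22 → W
G(6)−C(2): 4 → E
I(8)−O(14): -6≡20 → U

WVJPTHASCIRIWEU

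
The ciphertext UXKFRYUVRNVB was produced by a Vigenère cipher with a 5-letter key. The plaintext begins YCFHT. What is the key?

WVFYY

Subtract each crib letter from the matching ciphertext letter (mod 26):
U(20)−Y(24)=-4≡22 → W
X(23)−C(2)=21 → V
K(10)−F(5)=5 → F
F(5)−H(7)=-2≡24 → Y
R(17)−T(19)=-2≡24 → Y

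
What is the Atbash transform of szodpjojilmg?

halwkqlqront

s(18) → h(7)
z(25) → a(0)
o(14) → l(11)
d(3) → w(22)
p(15) → k(10)
j(9) → q(16)
o(14) → l(11)
j(9) → q(16)
i(8) → r(17)
l(11) → o(14)
m(12) → n(13)
g(6) → t(19)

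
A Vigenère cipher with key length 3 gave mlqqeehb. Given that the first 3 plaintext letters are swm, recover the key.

Subtract each crib letter from the matching ciphertext letter (mod 26):
m(12)−s(18)=-6≡20 → u
l(11)−w(22)=-11≡15 → p
q(16)−m(12)=4 → e

upe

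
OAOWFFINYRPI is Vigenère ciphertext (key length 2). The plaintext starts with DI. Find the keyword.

Subtract each crib letter from the matching ciphertext letter (mod 26):
O(14)−D(3)=11 → L
A(0)−I(8)=-8≡18 → S

LS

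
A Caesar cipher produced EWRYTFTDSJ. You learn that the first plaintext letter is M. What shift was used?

18

From the crib: E(4)−M(12)=-8≡18, so the shift is 18.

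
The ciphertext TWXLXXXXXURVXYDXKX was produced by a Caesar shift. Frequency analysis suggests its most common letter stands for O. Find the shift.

9

The most frequent ciphertext letter is X (appears 9 times).
X is position 23; O is position 14.
Shift = 9.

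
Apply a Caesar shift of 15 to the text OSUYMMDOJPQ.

O(14): 14+15=29≡3 → D
S(18): 18+15=33≡7 → H
U(20): 20+15=35≡9 → J
Y(24): 24+15=39≡13 → N
M(12): 12+15=27≡1 → B
M(12): 12+15=27≡1 → B
D(3): 3+15=18 → S
O(14): 14+15=29≡3 → D
J(9): 9+15=24 → Y
P(15): 15+15=30≡4 → E
Q(16): 16+15=31≡5 → F

DHJNBBSDYEF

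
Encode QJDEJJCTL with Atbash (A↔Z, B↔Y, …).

Q(16) → J(9)
J(9) → Q(16)
D(3) → W(22)
E(4) → V(21)
J(9) → Q(16)
J(9) → Q(16)
C(2) → X(23)
T(19) → G(6)
L(11) → O(14)

JQWVQQXGO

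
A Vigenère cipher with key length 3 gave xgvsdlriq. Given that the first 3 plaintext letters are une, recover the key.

dtr

Subtract each crib letter from the matching ciphertext letter (mod 26):
x(23)−u(20)=3 → d
g(6)−n(13)=-7≡19 → t
v(21)−e(4)=17 → r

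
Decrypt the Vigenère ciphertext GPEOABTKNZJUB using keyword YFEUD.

Repeat the key across the ciphertext: YFEUDYFEUDYFE
G(6)−Y(24): -18≡8 → I
P(15)−F(5): 10 → K
E(4)−E(4): 0 → A
O(14)−U(20): -6≡20 → U
A(0)−D(3): -3≡23 → X
B(1)−Y(24): -23≡3 → D
T(19)−F(5): 14 → O
K(10)−E(4): 6 → G
N(13)−U(20): -7≡19 → T
Z(25)−D(3): 22 → W
J(9)−Y(24): -15≡11 → L
U(20)−F(5): 15 → P
B(1)−E(4): -3≡23 → X

IKAUXDOGTWLPX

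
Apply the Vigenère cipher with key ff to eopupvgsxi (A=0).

jtuzualxcn

Repeat the key across the message: ffffffffff
e(4)+f(5): 9 → j
o(14)+f(5): 19 → t
p(15)+f(5): 20 → u
u(20)+f(5): 25 → z
p(15)+f(5): 20 → u
v(21)+f(5): 26≡0 → a
g(6)+f(5): 11 → l
s(18)+f(5): 23 → x
x(23)+f(5): 28≡2 → c
i(8)+f(5): 13 → n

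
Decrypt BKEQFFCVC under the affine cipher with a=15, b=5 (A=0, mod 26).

The inverse of 15 mod 26 is 7, since 15·7=105≡1. Apply D(y)=7·(y−5) mod 26:
B(1): 7·(1−5)=-28≡24 → Y
K(10): 7·(10−5)=35≡9 → J
E(4): 7·(4−5)=-7≡19 → T
Q(16): 7·(16−5)=77≡25 → Z
F(5): 7·(5−5)=0 → A
F(5): 7·(5−5)=0 → A
C(2): 7·(2−5)=-21≡5 → F
V(21): 7·(21−5)=112≡8 → I
C(2): 7·(2−5)=-21≡5 → F

YJTZAAFIF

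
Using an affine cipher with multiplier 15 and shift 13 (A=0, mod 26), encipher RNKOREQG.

R(17): 15·17+13=268≡8 → I
N(13): 15·13+13=208≡0 → A
K(10): 15·10+13=163≡7 → H
O(14): 15·14+13=223≡15 → P
R(17): 15·17+13=268≡8 → I
E(4): 15·4+13=73≡21 → V
Q(16): 15·16+13=253≡19 → T
G(6): 15·6+13=103≡25 → Z

IAHPIVTZ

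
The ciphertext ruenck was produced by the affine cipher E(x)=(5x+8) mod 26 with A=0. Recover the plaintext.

The inverse of 5 mod 26 is 21, since 5·21=105≡1. Apply D(y)=21·(y−8) mod 26:
r(17): 21·(17−8)=189≡7 → h
u(20): 21·(20−8)=252≡18 → s
e(4): 21·(4−8)=-84≡20 → u
n(13): 21·(13−8)=105≡1 → b
c(2): 21·(2−8)=-126≡4 → e
k(10): 21·(10−8)=42≡16 → q

hsubeq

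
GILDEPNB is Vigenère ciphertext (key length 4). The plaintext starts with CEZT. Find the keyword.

EEMK

Subtract each crib letter from the matching ciphertext letter (mod 26):
G(6)−C(2)=4 → E
I(8)−E(4)=4 → E
L(11)−Z(25)=-14≡12 → M
D(3)−T(19)=-16≡10 → K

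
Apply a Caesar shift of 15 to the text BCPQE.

QREFT

B(1): 1+15=16 → Q
C(2): 2+15=17 → R
P(15): 15+15=30≡4 → E
Q(16): 16+15=31≡5 → F
E(4): 4+15=19 → T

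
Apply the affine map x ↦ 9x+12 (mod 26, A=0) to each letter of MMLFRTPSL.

M(12): 9·12+12=120≡16 → Q
M(12): 9·12+12=120≡16 → Q
L(11): 9·11+12=111≡7 → H
F(5): 9·5+12=57≡5 → F
R(17): 9·17+12=165≡9 → J
T(19): 9·19+12=183≡1 → B
P(15): 9·15+12=147≡17 → R
S(18): 9·18+12=174≡18 → S
L(11): 9·11+12=111≡7 → H

QQHFJBRSH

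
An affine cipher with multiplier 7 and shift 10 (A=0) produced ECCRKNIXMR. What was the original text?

OKKBATWNEB

The inverse of 7 mod 26 is 15, since 7·15=105≡1. Apply D(y)=15·(y−10) mod 26:
E(4): 15·(4−10)=-90≡14 → O
C(2): 15·(2−10)=-120≡10 → K
C(2): 15·(2−10)=-120≡10 → K
R(17): 15·(17−10)=105≡1 → B
K(10): 15·(10−10)=0 → A
N(13): 15·(13−10)=45≡19 → T
I(8): 15·(8−10)=-30≡22 → W
X(23): 15·(23−10)=195≡13 → N
M(12): 15·(12−10)=30≡4 → E
R(17): 15·(17−10)=105≡1 → B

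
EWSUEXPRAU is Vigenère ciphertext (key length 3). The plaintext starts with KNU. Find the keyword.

UJY

Subtract each crib letter from the matching ciphertext letter (mod 26):
E(4)−K(10)=-6≡20 → U
W(22)−N(13)=9 → J
S(18)−U(20)=-2≡24 → Y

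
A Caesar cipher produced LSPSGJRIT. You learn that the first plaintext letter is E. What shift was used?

7

From the crib: L(11)−E(4)=7, so the shift is 7.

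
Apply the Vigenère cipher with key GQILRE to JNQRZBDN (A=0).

PDYCQFJD

Repeat the key across the message: GQILREGQ
J(9)+G(6): 15 → P
N(13)+Q(16): 29≡3 → D
Q(16)+I(8): 24 → Y
R(17)+L(11): 28≡2 → C
Z(25)+R(17): 42≡16 → Q
B(1)+E(4): 5 → F
D(3)+G(6): 9 → J
N(13)+Q(16): 29≡3 → D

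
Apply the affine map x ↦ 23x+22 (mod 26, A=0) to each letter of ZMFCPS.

ZMHQDU

Z(25): 23·25+22=597≡25 → Z
M(12): 23·12+22=298≡12 → M
F(5): 23·5+22=137≡7 → H
C(2): 23·2+22=68≡16 → Q
P(15): 23·15+22=367≡3 → D
S(18): 23·18+22=436≡20 → U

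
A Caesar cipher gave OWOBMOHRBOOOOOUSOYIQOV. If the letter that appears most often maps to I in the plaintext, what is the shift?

The most frequent ciphertext letter is O (appears 10 times).
O is position 14; I is position 8.
Shift = 6.

6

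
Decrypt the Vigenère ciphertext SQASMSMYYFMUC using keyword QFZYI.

Repeat the key across the ciphertext: QFZYIQFZYIQFZ
S(18)−Q(16): 2 → C
Q(16)−F(5): 11 → L
A(0)−Z(25): -25≡1 → B
S(18)−Y(24): -6≡20 → U
M(12)−I(8): 4 → E
S(18)−Q(16): 2 → C
M(12)−F(5): 7 → H
Y(24)−Z(25): -1≡25 → Z
Y(24)−Y(24): 0 → A
F(5)−I(8): -3≡23 → X
M(12)−Q(16): -4≡22 → W
U(20)−F(5): 15 → P
C(2)−Z(25): -23≡3 → D

CLBUECHZAXWPD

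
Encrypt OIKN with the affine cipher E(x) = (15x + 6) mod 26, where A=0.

IWAT

O(14): 15·14+6=216≡8 → I
I(8): 15·8+6=126≡22 → W
K(10): 15·10+6=156≡0 → A
N(13): 15·13+6=201≡19 → T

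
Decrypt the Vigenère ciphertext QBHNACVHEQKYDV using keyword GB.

KABMUBPGYPEXXU

Repeat the key across the ciphertext: GBGBGBGBGBGBGB
Q(16)−G(6): 10 → K
B(1)−B(1): 0 → A
H(7)−G(6): 1 → B
N(13)−B(1): 12 → M
A(0)−G(6): -6≡20 → U
C(2)−B(1): 1 → B
V(21)−G(6): 15 → P
H(7)−B(1): 6 → G
E(4)−G(6): -2≡24 → Y
Q(16)−B(1): 15 → P
K(10)−G(6): 4 → E
Y(24)−B(1): 23 → X
D(3)−G(6): -3≡23 → X
V(21)−B(1): 20 → U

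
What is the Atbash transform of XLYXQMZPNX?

COBCJNAKMC

X(23) → C(2)
L(11) → O(14)
Y(24) → B(1)
X(23) → C(2)
Q(16) → J(9)
M(12) → N(13)
Z(25) → A(0)
P(15) → K(10)
N(13) → M(12)
X(23) → C(2)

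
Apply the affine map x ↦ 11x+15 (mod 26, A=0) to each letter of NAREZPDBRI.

CPUHEYWAUZ

N(13): 11·13+15=158≡2 → C
A(0): 11·0+15=15 → P
R(17): 11·17+15=202≡20 → U
E(4): 11·4+15=59≡7 → H
Z(25): 11·25+15=290≡4 → E
P(15): 11·15+15=180≡24 → Y
D(3): 11·3+15=48≡22 → W
B(1): 11·1+15=26≡0 → A
R(17): 11·17+15=202≡20 → U
I(8): 11·8+15=103≡25 → Z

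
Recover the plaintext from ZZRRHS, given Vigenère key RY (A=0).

Repeat the key across the ciphertext: RYRYRY
Z(25)−R(17): 8 → I
Z(25)−Y(24): 1 → B
R(17)−R(17): 0 → A
R(17)−Y(24): -7≡19 → T
H(7)−R(17): -10≡16 → Q
S(18)−Y(24): -6≡20 → U

IBATQU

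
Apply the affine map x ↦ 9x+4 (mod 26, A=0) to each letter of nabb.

n(13): 9·13+4=121≡17 → r
a(0): 9·0+4=4 → e
b(1): 9·1+4=13 → n
b(1): 9·1+4=13 → n

renn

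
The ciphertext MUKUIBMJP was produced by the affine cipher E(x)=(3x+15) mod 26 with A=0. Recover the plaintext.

The inverse of 3 mod 26 is 9, since 3·9=27≡1. Apply D(y)=9·(y−15) mod 26:
M(12): 9·(12−15)=-27≡25 → Z
U(20): 9·(20−15)=45≡19 → T
K(10): 9·(10−15)=-45≡7 → H
U(20): 9·(20−15)=45≡19 → T
I(8): 9·(8−15)=-63≡15 → P
B(1): 9·(1−15)=-126≡4 → E
M(12): 9·(12−15)=-27≡25 → Z
J(9): 9·(9−15)=-54≡24 → Y
P(15): 9·(15−15)=0 → A

ZTHTPEZYA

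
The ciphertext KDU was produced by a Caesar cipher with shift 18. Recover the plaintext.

K(10): 10−18=-8≡18 → S
D(3): 3−18=-15≡11 → L
U(20): 20−18=2 → C

SLC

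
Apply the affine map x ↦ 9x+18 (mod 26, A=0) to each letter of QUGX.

GQUR

Q(16): 9·16+18=162≡6 → G
U(20): 9·20+18=198≡16 → Q
G(6): 9·6+18=72≡20 → U
X(23): 9·23+18=225≡17 → R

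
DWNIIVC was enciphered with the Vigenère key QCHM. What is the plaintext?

NUGWSTV

Repeat the key across the ciphertext: QCHMQCH
D(3)−Q(16): -13≡13 → N
W(22)−C(2): 20 → U
N(13)−H(7): 6 → G
I(8)−M(12): -4≡22 → W
I(8)−Q(16): -8≡18 → S
V(21)−C(2): 19 → T
C(2)−H(7): -5≡21 → V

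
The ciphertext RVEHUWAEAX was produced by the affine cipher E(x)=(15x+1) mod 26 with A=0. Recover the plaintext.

IKVQDRTVTY

The inverse of 15 mod 26 is 7, since 15·7=105≡1. Apply D(y)=7·(y−1) mod 26:
R(17): 7·(17−1)=112≡8 → I
V(21): 7·(21−1)=140≡10 → K
E(4): 7·(4−1)=21 → V
H(7): 7·(7−1)=42≡16 → Q
U(20): 7·(20−1)=133≡3 → D
W(22): 7·(22−1)=147≡17 → R
A(0): 7·(0−1)=-7≡19 → T
E(4): 7·(4−1)=21 → V
A(0): 7·(0−1)=-7≡19 → T
X(23): 7·(23−1)=154≡24 → Y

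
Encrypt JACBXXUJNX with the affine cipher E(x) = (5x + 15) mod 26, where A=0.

J(9): 5·9+15=60≡8 → I
A(0): 5·0+15=15 → P
C(2): 5·2+15=25 → Z
B(1): 5·1+15=20 → U
X(23): 5·23+15=130≡0 → A
X(23): 5·23+15=130≡0 → A
U(20): 5·20+15=115≡11 → L
J(9): 5·9+15=60≡8 → I
N(13): 5·13+15=80≡2 → C
X(23): 5·23+15=130≡0 → A

IPZUAALICA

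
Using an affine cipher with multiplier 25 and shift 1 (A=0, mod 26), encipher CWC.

C(2): 25·2+1=51≡25 → Z
W(22): 25·22+1=551≡5 → F
C(2): 25·2+1=51≡25 → Z

ZFZ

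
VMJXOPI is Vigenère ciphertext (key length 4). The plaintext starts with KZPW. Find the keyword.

Subtract each crib letter from the matching ciphertext letter (mod 26):
V(21)−K(10)=11 → L
M(12)−Z(25)=-13≡13 → N
J(9)−P(15)=-6≡20 → U
X(23)−W(22)=1 → B

LNUB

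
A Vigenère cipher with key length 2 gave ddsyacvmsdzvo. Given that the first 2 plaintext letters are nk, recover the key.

qt

Subtract each crib letter from the matching ciphertext letter (mod 26):
d(3)−n(13)=-10≡16 → q
d(3)−k(10)=-7≡19 → t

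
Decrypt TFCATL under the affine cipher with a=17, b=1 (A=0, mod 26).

YOXDYW

The inverse of 17 mod 26 is 23, since 17·23=391≡1. Apply D(y)=23·(y−1) mod 26:
T(19): 23·(19−1)=414≡24 → Y
F(5): 23·(5−1)=92≡14 → O
C(2): 23·(2−1)=23 → X
A(0): 23·(0−1)=-23≡3 → D
T(19): 23·(19−1)=414≡24 → Y
L(11): 23·(11−1)=230≡22 → W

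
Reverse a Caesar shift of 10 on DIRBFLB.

D(3): 3−10=-7≡19 → T
I(8): 8−10=-2≡24 → Y
R(17): 17−10=7 → H
B(1): 1−10=-9≡17 → R
F(5): 5−10=-5≡21 → V
L(11): 11−10=1 → B
B(1): 1−10=-9≡17 → R

TYHRVBR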